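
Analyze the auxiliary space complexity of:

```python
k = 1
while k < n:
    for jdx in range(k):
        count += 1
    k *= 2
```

Space complexity: O(1).
Only a constant amount of auxiliary storage is used; nothing grows with n.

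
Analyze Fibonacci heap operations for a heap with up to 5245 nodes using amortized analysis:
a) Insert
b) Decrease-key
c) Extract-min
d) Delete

Fibonacci heaps use lazy consolidation. Potential function Phi = t + 2m (t = number of trees, m = marked nodes).
- Insert: O(1) actual, Delta Phi = +1 (one new tree) => O(1) amortized.
- Decrease-key: with c cascading cuts, actual cost is O(c); Delta Phi <= c - 2(c-1) + 2 = 4 - c (c new trees; >= c-1 marks cleared; <= 1 new mark). Amortized O(c) + (4 - c) = O(1).
- Extract-min: O(D(n) + t) actual; consolidation drops t to <= D(n)+1, so Delta Phi pays for the t term. D(n) = O(log n) for n = 5245 => O(log n) amortized.
- Delete: decrease-key to -inf then extract-min = O(log n).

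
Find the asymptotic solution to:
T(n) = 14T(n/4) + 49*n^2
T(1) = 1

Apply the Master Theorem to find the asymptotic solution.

a=14, b=4, f(n)=49*n^2. log_4(14) = 1.904 < 2. Case 3: T(n) = O(n^2).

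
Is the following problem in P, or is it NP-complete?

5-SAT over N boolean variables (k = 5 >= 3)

This problem is NP-complete: 3-SAT is NP-complete (Cook-Levin); k-SAT for k>=3 reduces from 3-SAT.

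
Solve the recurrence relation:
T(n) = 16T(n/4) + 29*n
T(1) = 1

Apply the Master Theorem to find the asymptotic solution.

a=16, b=4, f(n)=29*n. log_4(16) = 2. Case 1 of Master Theorem: T(n) = O(n^2).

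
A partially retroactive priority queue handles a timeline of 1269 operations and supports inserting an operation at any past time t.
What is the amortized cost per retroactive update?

Partially retroactive priority queues (Demaine-Iacono-Langerman) allow updates at past times with queries only at the present. With a balanced BST over the m = 1269 timeline events tracking bridges, each retroactive insert or delete is O(log m) amortized.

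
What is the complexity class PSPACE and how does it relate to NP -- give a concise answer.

PSPACE is the class of problems solvable with polynomial space. NP is a subset of PSPACE (a poly-space machine can enumerate all certificates). PSPACE-complete problems include QBF (quantified Boolean formulas) and generalized games. It is unknown whether NP = PSPACE.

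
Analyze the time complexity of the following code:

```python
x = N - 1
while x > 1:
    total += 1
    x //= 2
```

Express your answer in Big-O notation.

Time complexity: O(log n).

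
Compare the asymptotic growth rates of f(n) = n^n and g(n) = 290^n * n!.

g(n) = 290^n * n! grows faster: by Stirling n! ~ sqrt(2 pi n)(n/e)^n, so 290^n n! / n^n ~ (290/e)^n sqrt(2 pi n) -> infinity since 290/e > 1.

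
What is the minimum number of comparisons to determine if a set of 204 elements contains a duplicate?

Determining if 204 elements are all distinct requires Omega(n log n) comparisons in the comparison model. This follows from the element distinctness lower bound.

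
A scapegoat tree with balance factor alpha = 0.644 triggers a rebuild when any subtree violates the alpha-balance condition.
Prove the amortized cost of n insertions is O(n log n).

Define potential Phi = c * sum of |size(left(v)) - size(right(v))| over all nodes. An insertion at depth d costs O(d) = O(log n) and increases Phi by O(log n). When a rebuild of subtree of size s occurs, it costs O(s) but reduces Phi by Omega(s). With alpha = 0.644, between rebuilds Omega(s) insertions must occur. Amortized cost per insertion: O(log n).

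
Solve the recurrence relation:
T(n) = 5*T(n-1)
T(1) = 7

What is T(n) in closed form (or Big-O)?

Each step multiplies by 5. T(n) = T(1)*5^(n-1) = 7*5^(n-1).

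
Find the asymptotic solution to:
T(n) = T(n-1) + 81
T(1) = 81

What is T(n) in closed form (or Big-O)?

Unrolling: T(n) = T(n-1) + 81 = T(n-2) + 2*81 = ... = T(1) + (n-1)*81 = 81 + (n-1)*81 = 81n.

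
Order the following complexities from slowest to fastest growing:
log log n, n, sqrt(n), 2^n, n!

Ordered by growth rate: log log n < sqrt(n) < n < 2^n < n!.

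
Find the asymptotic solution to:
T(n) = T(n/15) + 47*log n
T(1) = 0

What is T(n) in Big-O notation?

Each of the log_15(n) levels adds O(log n). T(n) = O(log^2 n).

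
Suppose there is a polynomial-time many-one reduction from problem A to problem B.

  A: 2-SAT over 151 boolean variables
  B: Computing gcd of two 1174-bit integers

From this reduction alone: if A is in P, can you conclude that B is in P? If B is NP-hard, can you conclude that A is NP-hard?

A poly-time reduction A <=_p B transfers tractability DOWN (B easy => A easy) and hardness UP (A hard => B hard), not the reverse.
From A in P, the reduction alone does NOT give B in P: any problem in P trivially reduces to SAT, yet SAT is not known to be in P.
From B NP-hard, the reduction alone does NOT give A NP-hard: again, easy problems reduce to hard ones.
(Here in fact A is P and B is P.)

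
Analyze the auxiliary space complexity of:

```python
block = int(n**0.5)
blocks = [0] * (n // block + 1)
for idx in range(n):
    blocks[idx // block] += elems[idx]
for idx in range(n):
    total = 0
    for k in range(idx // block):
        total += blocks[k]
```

Space complexity: O(sqrt(n)).
Storage scales with sqrt(n).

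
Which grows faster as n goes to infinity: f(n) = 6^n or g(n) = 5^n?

f(n) = 6^n grows faster: (6/5)^n -> infinity since 6/5 > 1.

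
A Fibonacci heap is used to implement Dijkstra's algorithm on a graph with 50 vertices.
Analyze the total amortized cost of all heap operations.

Dijkstra performs 50 insert, 50 extract-min, and at most E decrease-key operations. With Fibonacci heap: insert O(1) amortized, extract-min O(log n) amortized, decrease-key O(1) amortized. Total with n = 50: O(n * 1 + n * log n + E * 1) = O(n log n + E).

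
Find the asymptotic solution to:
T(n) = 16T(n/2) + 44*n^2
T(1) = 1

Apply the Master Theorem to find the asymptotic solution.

a=16, b=2, f(n)=44*n^2. log_2(16) = 4. Case 1 of Master Theorem: T(n) = O(n^4).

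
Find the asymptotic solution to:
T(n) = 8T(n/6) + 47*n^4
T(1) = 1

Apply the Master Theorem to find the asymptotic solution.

a=8, b=6, f(n)=47*n^4. log_6(8) = 1.161 < 4. Case 3: T(n) = O(n^4).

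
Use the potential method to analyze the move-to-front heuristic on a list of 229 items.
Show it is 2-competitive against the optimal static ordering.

Let Phi = number of inversions between the MTF list and the optimal static list (0 <= Phi <= C(229,2)). Accessing an element at MTF position k and optimal position j: the move-to-front destroys all k-1 inversions in front of it that are not in front in optimal (>= k-j of them) and creates at most j-1 new ones. Amortized cost <= k + (j-1) - (k-j) = 2j - 1 <= 2 * optimal cost.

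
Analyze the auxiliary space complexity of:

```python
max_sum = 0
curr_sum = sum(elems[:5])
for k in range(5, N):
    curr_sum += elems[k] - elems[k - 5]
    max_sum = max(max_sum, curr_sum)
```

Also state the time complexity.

Space complexity: O(1).
Only a constant amount of auxiliary storage is used; nothing grows with n.
Time complexity: O(n).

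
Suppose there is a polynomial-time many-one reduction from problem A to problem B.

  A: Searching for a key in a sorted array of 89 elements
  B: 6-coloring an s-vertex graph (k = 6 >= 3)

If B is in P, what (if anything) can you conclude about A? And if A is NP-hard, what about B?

A poly-time reduction A <=_p B means any A-instance can be transformed to a B-instance in poly time.
If B is in P: compose the reduction with B's poly-time algorithm to solve A in poly time, so A is in P.
If A is NP-hard: every NP problem reduces to A, which reduces to B; composing reductions, every NP problem reduces to B, so B is NP-hard.
(Here in fact A is P and B is NP-complete.)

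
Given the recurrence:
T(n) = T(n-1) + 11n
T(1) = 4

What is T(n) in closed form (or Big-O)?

Unrolling: T(n) = 4 + 11*(2 + 3 + ... + n) = 4 + 11*(n(n+1)/2 - 1) = O(n^2).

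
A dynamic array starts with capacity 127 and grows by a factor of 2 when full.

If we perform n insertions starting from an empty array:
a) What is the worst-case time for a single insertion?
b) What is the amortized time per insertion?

(a) Worst-case single insertion: O(n) -- when the array is full at capacity c, the resize copies all c elements, and c can be Theta(n).
(b) Resizes happen at sizes 127, 254, 508, ... Total copy cost for n insertions: 127 + 254 + ... = O(n) (geometric series with ratio 1/2). Amortized cost per insertion: O(n)/n = O(1).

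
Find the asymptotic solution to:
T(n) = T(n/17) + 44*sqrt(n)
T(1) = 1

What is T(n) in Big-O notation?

Each level contributes sqrt(n/17^k). Geometric series with ratio 1/sqrt(17) < 1 sums to O(sqrt(n)).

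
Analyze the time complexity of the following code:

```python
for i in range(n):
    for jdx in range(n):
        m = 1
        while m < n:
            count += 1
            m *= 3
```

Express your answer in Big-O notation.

Time complexity: O(n^2 log n).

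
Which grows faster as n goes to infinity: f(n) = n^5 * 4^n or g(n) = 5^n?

g(n) = 5^n grows faster: 5^n / (n^5 4^n) = (5/4)^n / n^5 -> infinity since 5/4 > 1.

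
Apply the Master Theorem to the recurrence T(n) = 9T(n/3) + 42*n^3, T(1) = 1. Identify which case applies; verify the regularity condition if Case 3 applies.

a=9, b=3, f(n)=42*n^3.
log_3(9) = 2 < 3.
f(n) = Omega(n^(2+epsilon)) for some epsilon > 0, so Case 3 is the candidate.
Regularity: a*f(n/b) = 9*42*(n/3)^3 = (9/27)*42*n^3 <= c*f(n) with c = 9/27 < 1. Satisfied.
Case 3: T(n) = Theta(n^3).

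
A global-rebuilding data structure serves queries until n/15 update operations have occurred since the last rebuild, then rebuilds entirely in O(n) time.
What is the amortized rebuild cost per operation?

The O(n) rebuild is triggered by n/15 operations, so each contributes O(n)/(n/15) = O(15) = O(1) to the rebuild cost.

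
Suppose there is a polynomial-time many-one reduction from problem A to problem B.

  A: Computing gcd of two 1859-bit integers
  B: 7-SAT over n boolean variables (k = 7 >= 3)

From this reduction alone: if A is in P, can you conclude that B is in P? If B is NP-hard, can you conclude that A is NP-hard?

A poly-time reduction A <=_p B transfers tractability DOWN (B easy => A easy) and hardness UP (A hard => B hard), not the reverse.
From A in P, the reduction alone does NOT give B in P: any problem in P trivially reduces to SAT, yet SAT is not known to be in P.
From B NP-hard, the reduction alone does NOT give A NP-hard: again, easy problems reduce to hard ones.
(Here in fact A is P and B is NP-complete.)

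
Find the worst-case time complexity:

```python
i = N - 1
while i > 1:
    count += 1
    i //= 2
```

Time complexity: O(log n).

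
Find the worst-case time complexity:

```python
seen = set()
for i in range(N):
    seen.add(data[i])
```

Time complexity: O(n).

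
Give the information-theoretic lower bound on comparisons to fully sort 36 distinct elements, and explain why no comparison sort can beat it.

A comparison sort is a binary decision tree whose leaves are the 36! = 371993326789901217467999448150835200000000 possible output permutations. A binary tree with L leaves has height >= ceil(log_2(L)). So any comparison sort needs >= ceil(log_2(36!)) = 139 comparisons in the worst case.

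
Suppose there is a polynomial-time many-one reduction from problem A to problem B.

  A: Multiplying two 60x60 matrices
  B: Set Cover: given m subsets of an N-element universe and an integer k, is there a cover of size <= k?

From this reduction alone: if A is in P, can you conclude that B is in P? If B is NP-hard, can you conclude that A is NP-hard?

A poly-time reduction A <=_p B transfers tractability DOWN (B easy => A easy) and hardness UP (A hard => B hard), not the reverse.
From A in P, the reduction alone does NOT give B in P: any problem in P trivially reduces to SAT, yet SAT is not known to be in P.
From B NP-hard, the reduction alone does NOT give A NP-hard: again, easy problems reduce to hard ones.
(Here in fact A is P and B is NP-complete.)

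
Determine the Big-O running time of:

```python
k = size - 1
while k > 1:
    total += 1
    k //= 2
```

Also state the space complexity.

Time complexity: O(log n).
Space complexity: O(1).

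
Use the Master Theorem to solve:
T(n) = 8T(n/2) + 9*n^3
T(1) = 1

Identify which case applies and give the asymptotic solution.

a=8, b=2, f(n)=9*n^3.
log_2(8) = 3, so n^(log_b(a)) = n^3.
f(n) = Theta(n^3), so Case 2 applies.
T(n) = Theta(n^3 log n).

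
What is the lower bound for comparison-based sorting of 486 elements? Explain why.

A comparison-based sorting algorithm corresponds to a decision tree. With 486! possible permutations, the tree has 486! leaves. The height is at least log_2(486!) = Omega(n log n) by Stirling's approximation.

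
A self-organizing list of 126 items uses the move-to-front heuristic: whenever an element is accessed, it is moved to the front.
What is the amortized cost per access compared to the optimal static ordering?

With potential Phi = number of inversions between the MTF list and the optimal static list (at most C(126,2)), each access has amortized cost at most 2 * (cost under optimal static ordering). This is the move-to-front 2-competitiveness result.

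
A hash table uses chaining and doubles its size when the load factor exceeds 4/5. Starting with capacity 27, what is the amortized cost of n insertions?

Rehashing occurs when load exceeds 4/5. Total rehash cost is geometric series summing to O(n). Each insertion itself is O(1). Amortized: O(1).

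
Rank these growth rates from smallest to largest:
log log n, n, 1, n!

Ordered by growth rate: 1 < log log n < n < n!.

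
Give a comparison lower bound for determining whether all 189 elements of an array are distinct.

In the algebraic decision-tree model, the YES region for element distinctness on 189 elements has 189! connected components (one per ordering). Ben-Or's theorem then gives a lower bound of Omega(log(n!)) = Omega(n log n).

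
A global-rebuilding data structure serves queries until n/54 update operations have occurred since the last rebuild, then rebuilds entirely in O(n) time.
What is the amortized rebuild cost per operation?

The O(n) rebuild is triggered by n/54 operations, so each contributes O(n)/(n/54) = O(54) = O(1) to the rebuild cost.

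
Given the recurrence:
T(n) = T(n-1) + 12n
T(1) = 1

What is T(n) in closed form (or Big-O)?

Unrolling: T(n) = 1 + 12*(2 + 3 + ... + n) = 1 + 12*(n(n+1)/2 - 1) = O(n^2).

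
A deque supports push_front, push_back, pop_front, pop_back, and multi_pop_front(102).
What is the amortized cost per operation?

Assign 2 credits to each push operation. A pop uses 1 saved credit. multi_pop_front(102) uses up to 102 saved credits from previous pushes. Credits never go negative. Amortized cost is O(1).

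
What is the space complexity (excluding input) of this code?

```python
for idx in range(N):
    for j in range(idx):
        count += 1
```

Space complexity: O(1).
Only a constant amount of auxiliary storage is used; nothing grows with n.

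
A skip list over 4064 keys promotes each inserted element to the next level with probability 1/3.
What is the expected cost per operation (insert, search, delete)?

Expected number of levels is O(log_3(4064)) = O(log n). A search visits O(1) expected nodes per level over O(log n) levels. Insert/delete are a search plus O(1) pointer updates per level. Expected O(log n) per operation.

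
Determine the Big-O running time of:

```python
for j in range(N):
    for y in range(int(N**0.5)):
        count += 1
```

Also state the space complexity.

Time complexity: O(n * sqrt(n)).
Space complexity: O(1).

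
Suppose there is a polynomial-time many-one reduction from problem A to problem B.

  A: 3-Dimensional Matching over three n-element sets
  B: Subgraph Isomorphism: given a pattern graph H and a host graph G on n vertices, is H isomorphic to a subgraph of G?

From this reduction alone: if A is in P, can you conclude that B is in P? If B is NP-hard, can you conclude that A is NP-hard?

A poly-time reduction A <=_p B transfers tractability DOWN (B easy => A easy) and hardness UP (A hard => B hard), not the reverse.
From A in P, the reduction alone does NOT give B in P: any problem in P trivially reduces to SAT, yet SAT is not known to be in P.
From B NP-hard, the reduction alone does NOT give A NP-hard: again, easy problems reduce to hard ones.
(Here in fact A is NP-complete and B is NP-complete.)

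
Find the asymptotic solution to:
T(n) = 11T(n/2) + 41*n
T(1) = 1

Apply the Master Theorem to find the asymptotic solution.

a=11, b=2, f(n)=41*n. log_2(11) = 3.459. Case 1 of Master Theorem: T(n) = O(n^3.459).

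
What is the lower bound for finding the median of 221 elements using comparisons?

To find the median of 221 elements, every element must be compared at least once, so the lower bound is Omega(n). The BFPRT algorithm achieves O(n), making this tight.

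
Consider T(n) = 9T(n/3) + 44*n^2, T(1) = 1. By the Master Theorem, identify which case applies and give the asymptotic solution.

a=9, b=3, f(n)=44*n^2.
log_3(9) = 2, so n^(log_b(a)) = n^2.
f(n) = Theta(n^2), so Case 2 applies.
T(n) = Theta(n^2 log n).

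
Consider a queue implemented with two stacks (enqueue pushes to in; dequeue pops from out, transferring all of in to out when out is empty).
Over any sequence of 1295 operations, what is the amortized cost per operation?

Each element is pushed to in once, popped once, pushed to out once, and popped once: 4 unit operations over its lifetime. Over 1295 operations the total work is O(1295). Amortized O(1) per enqueue/dequeue.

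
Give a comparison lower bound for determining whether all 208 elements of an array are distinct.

In the algebraic decision-tree model, the YES region for element distinctness on 208 elements has 208! connected components (one per ordering). Ben-Or's theorem then gives a lower bound of Omega(log(n!)) = Omega(n log n).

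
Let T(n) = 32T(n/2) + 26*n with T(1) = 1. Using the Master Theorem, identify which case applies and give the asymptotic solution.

a=32, b=2, f(n)=26*n.
log_2(32) = 5 > 1.
Since f(n) = O(n^1) is polynomially smaller than n^5, Case 1 applies.
T(n) = Theta(n^5).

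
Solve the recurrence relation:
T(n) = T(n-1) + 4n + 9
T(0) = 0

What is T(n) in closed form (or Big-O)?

Dominant term in sum is 4*sum(i, i=1..n) = 4*n*(n+1)/2 = O(n^2).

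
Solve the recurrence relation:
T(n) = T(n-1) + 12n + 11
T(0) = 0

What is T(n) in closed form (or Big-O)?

Dominant term in sum is 12*sum(i, i=1..n) = 12*n*(n+1)/2 = O(n^2).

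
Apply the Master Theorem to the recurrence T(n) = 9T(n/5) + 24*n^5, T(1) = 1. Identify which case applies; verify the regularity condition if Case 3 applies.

a=9, b=5, f(n)=24*n^5.
log_5(9) = 1.365 < 5.
f(n) = Omega(n^(1.365+epsilon)) for some epsilon > 0, so Case 3 is the candidate.
Regularity: a*f(n/b) = 9*24*(n/5)^5 = (9/3125)*24*n^5 <= c*f(n) with c = 9/3125 < 1. Satisfied.
Case 3: T(n) = Theta(n^5).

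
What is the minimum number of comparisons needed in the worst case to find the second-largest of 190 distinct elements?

Lower bound: finding the max needs 190-1 comparisons. By the adversary weight-doubling argument, the max must personally win >= ceil(log_2(190)) = 8 comparisons; the 2nd-largest is among those 8 losers, needing 8-1 more comparisons. Total >= 190-1 + 8-1 = 196. A balanced knockout tournament achieves this.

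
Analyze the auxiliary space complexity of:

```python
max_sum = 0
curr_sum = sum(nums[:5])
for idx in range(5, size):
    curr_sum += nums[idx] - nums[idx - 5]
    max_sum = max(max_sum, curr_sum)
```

Space complexity: O(1).
Only a constant amount of auxiliary storage is used; nothing grows with n.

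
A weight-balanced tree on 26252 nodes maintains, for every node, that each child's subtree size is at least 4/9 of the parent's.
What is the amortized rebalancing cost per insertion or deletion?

With balance ratio 4/9, tree height is O(log_{9/4}(26252)) = O(log n). A rebalance at a node of size s costs O(s) but requires Omega(s) updates in that subtree to retrigger. Summed over the O(log n) ancestors of the touched leaf, amortized rebalancing is O(log n).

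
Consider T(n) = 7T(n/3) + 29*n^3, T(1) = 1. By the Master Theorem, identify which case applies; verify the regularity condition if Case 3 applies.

a=7, b=3, f(n)=29*n^3.
log_3(7) = 1.771 < 3.
f(n) = Omega(n^(1.771+epsilon)) for some epsilon > 0, so Case 3 is the candidate.
Regularity: a*f(n/b) = 7*29*(n/3)^3 = (7/27)*29*n^3 <= c*f(n) with c = 7/27 < 1. Satisfied.
Case 3: T(n) = Theta(n^3).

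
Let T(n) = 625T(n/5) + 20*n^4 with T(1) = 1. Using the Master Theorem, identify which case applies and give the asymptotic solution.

a=625, b=5, f(n)=20*n^4.
log_5(625) = 4, so n^(log_b(a)) = n^4.
f(n) = Theta(n^4), so Case 2 applies.
T(n) = Theta(n^4 log n).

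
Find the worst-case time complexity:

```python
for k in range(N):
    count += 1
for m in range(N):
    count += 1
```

Time complexity: O(n).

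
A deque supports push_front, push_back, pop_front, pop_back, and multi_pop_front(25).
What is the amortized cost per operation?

Assign 2 credits to each push operation. A pop uses 1 saved credit. multi_pop_front(25) uses up to 25 saved credits from previous pushes. Credits never go negative. Amortized cost is O(1).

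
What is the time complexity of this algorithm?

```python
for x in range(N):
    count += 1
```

Time complexity: O(n).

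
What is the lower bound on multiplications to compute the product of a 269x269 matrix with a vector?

A 269x269 matrix-vector product has 269 inner products of length 269. Output depends on all 269^2 = 72361 matrix entries. At least 72361 multiplications needed.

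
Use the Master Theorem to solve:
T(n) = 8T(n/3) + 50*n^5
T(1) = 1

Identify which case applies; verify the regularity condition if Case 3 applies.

a=8, b=3, f(n)=50*n^5.
log_3(8) = 1.893 < 5.
f(n) = Omega(n^(1.893+epsilon)) for some epsilon > 0, so Case 3 is the candidate.
Regularity: a*f(n/b) = 8*50*(n/3)^5 = (8/243)*50*n^5 <= c*f(n) with c = 8/243 < 1. Satisfied.
Case 3: T(n) = Theta(n^5).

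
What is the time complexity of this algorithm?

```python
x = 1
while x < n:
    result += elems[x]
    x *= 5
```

Time complexity: O(log n).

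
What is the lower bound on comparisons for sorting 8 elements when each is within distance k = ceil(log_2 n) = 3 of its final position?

Partition the 8 positions into floor(n/k) blocks of k = 3 consecutive positions; any permutation within a block keeps every element within k of its final position, so there are at least (k!)^(n/k) distinguishable inputs. Lower bound: log_2((k!)^(n/k)) = (n/k) * log_2(k!) = Theta(n log k); with k = ceil(log_2 n), this is Omega(n log log n).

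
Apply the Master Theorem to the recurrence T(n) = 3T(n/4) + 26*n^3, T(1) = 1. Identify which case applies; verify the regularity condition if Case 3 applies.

a=3, b=4, f(n)=26*n^3.
log_4(3) = 0.7925 < 3.
f(n) = Omega(n^(0.7925+epsilon)) for some epsilon > 0, so Case 3 is the candidate.
Regularity: a*f(n/b) = 3*26*(n/4)^3 = (3/64)*26*n^3 <= c*f(n) with c = 3/64 < 1. Satisfied.
Case 3: T(n) = Theta(n^3).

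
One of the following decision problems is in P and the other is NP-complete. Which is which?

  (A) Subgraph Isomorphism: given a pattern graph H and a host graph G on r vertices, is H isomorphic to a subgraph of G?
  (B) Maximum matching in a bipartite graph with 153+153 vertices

(A) is NP-complete: generalizes Clique and Hamiltonian Path (pattern size is part of the input).
(B) is P: Hopcroft-Karp runs in O(E sqrt(V)).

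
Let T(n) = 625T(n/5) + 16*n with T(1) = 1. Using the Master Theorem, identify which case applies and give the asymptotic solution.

a=625, b=5, f(n)=16*n.
log_5(625) = 4 > 1.
Since f(n) = O(n^1) is polynomially smaller than n^4, Case 1 applies.
T(n) = Theta(n^4).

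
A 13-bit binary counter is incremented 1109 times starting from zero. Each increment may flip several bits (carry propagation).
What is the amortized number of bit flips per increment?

Bit i flips on every 2^i-th increment, so over 1109 increments bit i flips floor(1109/2^i) times. Summing over i: total flips < 2 * 1109. Amortized: < 2 = O(1) per increment.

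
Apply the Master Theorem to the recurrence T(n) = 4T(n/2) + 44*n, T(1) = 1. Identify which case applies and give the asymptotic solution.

a=4, b=2, f(n)=44*n.
log_2(4) = 2 > 1.
Since f(n) = O(n^1) is polynomially smaller than n^2, Case 1 applies.
T(n) = Theta(n^2).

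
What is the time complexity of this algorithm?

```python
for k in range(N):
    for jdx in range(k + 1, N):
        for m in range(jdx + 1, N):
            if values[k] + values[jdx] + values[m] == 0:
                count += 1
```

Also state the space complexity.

Time complexity: O(n^3).
Space complexity: O(1).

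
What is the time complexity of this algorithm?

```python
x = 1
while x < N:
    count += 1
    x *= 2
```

Time complexity: O(log n).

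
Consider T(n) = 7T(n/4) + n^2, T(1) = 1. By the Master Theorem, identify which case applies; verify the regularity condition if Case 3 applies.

a=7, b=4, f(n)=n^2.
log_4(7) = 1.404 < 2.
f(n) = Omega(n^(1.404+epsilon)) for some epsilon > 0, so Case 3 is the candidate.
Regularity: a*f(n/b) = 7*1*(n/4)^2 = (7/16)*1*n^2 <= c*f(n) with c = 7/16 < 1. Satisfied.
Case 3: T(n) = Theta(n^2).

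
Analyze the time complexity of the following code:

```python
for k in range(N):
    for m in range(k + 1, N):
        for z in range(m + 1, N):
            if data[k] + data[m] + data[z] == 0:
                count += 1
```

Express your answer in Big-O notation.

Time complexity: O(n^3).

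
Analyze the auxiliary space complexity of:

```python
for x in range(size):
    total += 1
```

Space complexity: O(1).
Only a constant amount of auxiliary storage is used; nothing grows with n.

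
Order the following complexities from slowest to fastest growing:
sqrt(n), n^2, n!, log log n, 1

Ordered by growth rate: 1 < log log n < sqrt(n) < n^2 < n!.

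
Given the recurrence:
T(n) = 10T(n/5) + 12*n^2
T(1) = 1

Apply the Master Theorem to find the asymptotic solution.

a=10, b=5, f(n)=12*n^2. log_5(10) = 1.431 < 2. Case 3: T(n) = O(n^2).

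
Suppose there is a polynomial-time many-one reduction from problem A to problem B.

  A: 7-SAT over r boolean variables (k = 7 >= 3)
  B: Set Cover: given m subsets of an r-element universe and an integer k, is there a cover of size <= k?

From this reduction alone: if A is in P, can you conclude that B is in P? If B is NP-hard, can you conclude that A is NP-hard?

A poly-time reduction A <=_p B transfers tractability DOWN (B easy => A easy) and hardness UP (A hard => B hard), not the reverse.
From A in P, the reduction alone does NOT give B in P: any problem in P trivially reduces to SAT, yet SAT is not known to be in P.
From B NP-hard, the reduction alone does NOT give A NP-hard: again, easy problems reduce to hard ones.
(Here in fact A is NP-complete and B is NP-complete.)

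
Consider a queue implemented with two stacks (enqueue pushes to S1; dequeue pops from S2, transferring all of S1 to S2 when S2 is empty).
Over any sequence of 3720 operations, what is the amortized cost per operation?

Each element is pushed to S1 once, popped once, pushed to S2 once, and popped once: 4 unit operations over its lifetime. Over 3720 operations the total work is O(3720). Amortized O(1) per enqueue/dequeue.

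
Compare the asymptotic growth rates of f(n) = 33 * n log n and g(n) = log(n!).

f(n) = 33 * n log n and g(n) = log(n!) are Theta of each other: Stirling: log(n!) = n log n - n + O(log n) = Theta(n log n); the constant 33 doesn't change the Theta class.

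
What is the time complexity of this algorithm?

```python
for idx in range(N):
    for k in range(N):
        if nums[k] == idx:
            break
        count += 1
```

Time complexity: O(n^2).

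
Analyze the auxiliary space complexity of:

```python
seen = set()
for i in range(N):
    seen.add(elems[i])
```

Space complexity: O(n).
Auxiliary storage grows linearly with the input size n in the worst case.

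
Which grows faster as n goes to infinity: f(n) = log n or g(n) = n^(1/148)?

g(n) = n^(1/148) grows faster: any positive power of n dominates log n.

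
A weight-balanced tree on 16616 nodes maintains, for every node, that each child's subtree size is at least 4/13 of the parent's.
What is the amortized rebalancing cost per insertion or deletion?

With balance ratio 4/13, tree height is O(log_{13/4}(16616)) = O(log n). A rebalance at a node of size s costs O(s) but requires Omega(s) updates in that subtree to retrigger. Summed over the O(log n) ancestors of the touched leaf, amortized rebalancing is O(log n).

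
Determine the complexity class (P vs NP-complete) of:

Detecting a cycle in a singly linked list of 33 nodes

This problem is in P: Floyd's tortoise-and-hare runs in O(n) time, O(1) space.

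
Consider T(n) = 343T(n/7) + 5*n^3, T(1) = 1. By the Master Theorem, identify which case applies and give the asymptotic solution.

a=343, b=7, f(n)=5*n^3.
log_7(343) = 3, so n^(log_b(a)) = n^3.
f(n) = Theta(n^3), so Case 2 applies.
T(n) = Theta(n^3 log n).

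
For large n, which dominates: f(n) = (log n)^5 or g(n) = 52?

f(n) = (log n)^5 grows faster: any unbounded function dominates a constant.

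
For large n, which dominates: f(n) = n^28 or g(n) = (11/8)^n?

g(n) = (11/8)^n grows faster: (11/8)^n is exponential with base 11/8 > 1, dominating every polynomial.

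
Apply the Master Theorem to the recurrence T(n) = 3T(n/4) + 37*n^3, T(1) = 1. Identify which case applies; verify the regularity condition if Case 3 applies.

a=3, b=4, f(n)=37*n^3.
log_4(3) = 0.7925 < 3.
f(n) = Omega(n^(0.7925+epsilon)) for some epsilon > 0, so Case 3 is the candidate.
Regularity: a*f(n/b) = 3*37*(n/4)^3 = (3/64)*37*n^3 <= c*f(n) with c = 3/64 < 1. Satisfied.
Case 3: T(n) = Theta(n^3).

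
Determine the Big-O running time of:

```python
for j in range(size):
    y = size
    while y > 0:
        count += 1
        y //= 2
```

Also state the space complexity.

Time complexity: O(n log n).
Space complexity: O(1).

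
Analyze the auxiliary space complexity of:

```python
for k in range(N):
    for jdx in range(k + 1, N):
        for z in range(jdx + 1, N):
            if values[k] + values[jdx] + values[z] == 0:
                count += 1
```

Space complexity: O(1).
Only a constant amount of auxiliary storage is used; nothing grows with n.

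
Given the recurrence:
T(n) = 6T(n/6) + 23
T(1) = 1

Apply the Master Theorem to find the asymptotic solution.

a=6, b=6, f(n)=23. log_6(6) = 1. Case 1 of Master Theorem: T(n) = O(n^1).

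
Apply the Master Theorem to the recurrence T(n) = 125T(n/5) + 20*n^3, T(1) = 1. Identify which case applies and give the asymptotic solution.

a=125, b=5, f(n)=20*n^3.
log_5(125) = 3, so n^(log_b(a)) = n^3.
f(n) = Theta(n^3), so Case 2 applies.
T(n) = Theta(n^3 log n).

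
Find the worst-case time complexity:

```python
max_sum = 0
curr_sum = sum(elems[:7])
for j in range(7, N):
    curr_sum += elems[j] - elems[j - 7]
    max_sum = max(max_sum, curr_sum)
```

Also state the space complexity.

Time complexity: O(n).
Space complexity: O(1).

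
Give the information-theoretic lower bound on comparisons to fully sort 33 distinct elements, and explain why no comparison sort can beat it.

A comparison sort is a binary decision tree whose leaves are the 33! = 8683317618811886495518194401280000000 possible output permutations. A binary tree with L leaves has height >= ceil(log_2(L)). So any comparison sort needs >= ceil(log_2(33!)) = 123 comparisons in the worst case.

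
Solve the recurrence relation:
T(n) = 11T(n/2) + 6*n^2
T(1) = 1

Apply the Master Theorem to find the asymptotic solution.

a=11, b=2, f(n)=6*n^2. log_2(11) = 3.459. Case 1 of Master Theorem: T(n) = O(n^3.459).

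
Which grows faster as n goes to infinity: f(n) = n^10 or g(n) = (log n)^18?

f(n) = n^10 grows faster: any positive polynomial dominates any polylog.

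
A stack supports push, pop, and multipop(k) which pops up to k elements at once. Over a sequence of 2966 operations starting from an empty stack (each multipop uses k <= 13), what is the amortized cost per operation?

Each element is pushed exactly once and popped at most once (whether by pop or as part of a multipop). So the total number of individual pops over the whole sequence is at most the number of pushes, which is at most 2966. Total work <= 2 * 2966, hence O(1) amortized per operation.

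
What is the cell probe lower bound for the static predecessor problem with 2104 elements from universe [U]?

The Patrascu-Thorup lower bound shows any data structure on n = 2104 elements using O(n * polylog(n)) space requires Omega(log log U) query time. van Emde Boas trees achieve O(log log U) with O(U) space.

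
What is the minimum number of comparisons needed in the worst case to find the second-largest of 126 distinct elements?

Lower bound: finding the max needs 126-1 comparisons. By the adversary weight-doubling argument, the max must personally win >= ceil(log_2(126)) = 7 comparisons; the 2nd-largest is among those 7 losers, needing 7-1 more comparisons. Total >= 126-1 + 7-1 = 131. A balanced knockout tournament achieves this.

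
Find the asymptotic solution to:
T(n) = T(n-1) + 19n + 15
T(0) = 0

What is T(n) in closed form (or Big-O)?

Dominant term in sum is 19*sum(i, i=1..n) = 19*n*(n+1)/2 = O(n^2).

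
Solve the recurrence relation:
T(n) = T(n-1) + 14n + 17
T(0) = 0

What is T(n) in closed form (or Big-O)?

Dominant term in sum is 14*sum(i, i=1..n) = 14*n*(n+1)/2 = O(n^2).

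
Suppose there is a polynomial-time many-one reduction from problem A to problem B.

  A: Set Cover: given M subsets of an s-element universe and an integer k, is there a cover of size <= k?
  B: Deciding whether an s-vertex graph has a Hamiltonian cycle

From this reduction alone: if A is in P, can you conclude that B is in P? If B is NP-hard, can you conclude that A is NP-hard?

A poly-time reduction A <=_p B transfers tractability DOWN (B easy => A easy) and hardness UP (A hard => B hard), not the reverse.
From A in P, the reduction alone does NOT give B in P: any problem in P trivially reduces to SAT, yet SAT is not known to be in P.
From B NP-hard, the reduction alone does NOT give A NP-hard: again, easy problems reduce to hard ones.
(Here in fact A is NP-complete and B is NP-complete.)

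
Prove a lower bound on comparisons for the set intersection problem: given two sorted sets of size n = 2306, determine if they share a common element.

For two sorted arrays of size n = 2306, any correct algorithm must examine Omega(n) elements. If fewer are examined, an adversary places a common element in an unexamined gap. A merge-based scan achieves O(n), so the bound is tight.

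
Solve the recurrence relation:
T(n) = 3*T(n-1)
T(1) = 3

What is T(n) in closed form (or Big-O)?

Each step multiplies by 3. T(n) = T(1)*3^(n-1) = 3*3^(n-1).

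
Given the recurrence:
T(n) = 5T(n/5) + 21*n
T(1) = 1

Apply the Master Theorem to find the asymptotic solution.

a=5, b=5, f(n)=21*n. log_5(5) = 1. Case 2: T(n) = O(n log n).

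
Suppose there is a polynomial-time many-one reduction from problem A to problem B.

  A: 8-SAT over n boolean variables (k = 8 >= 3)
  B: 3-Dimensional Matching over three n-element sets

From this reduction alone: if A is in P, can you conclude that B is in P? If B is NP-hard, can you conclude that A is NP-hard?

A poly-time reduction A <=_p B transfers tractability DOWN (B easy => A easy) and hardness UP (A hard => B hard), not the reverse.
From A in P, the reduction alone does NOT give B in P: any problem in P trivially reduces to SAT, yet SAT is not known to be in P.
From B NP-hard, the reduction alone does NOT give A NP-hard: again, easy problems reduce to hard ones.
(Here in fact A is NP-complete and B is NP-complete.)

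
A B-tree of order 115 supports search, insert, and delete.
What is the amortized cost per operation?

B-tree of order 115 has height O(log_115 n). Each operation traverses the tree height. Splits during insert and merges during delete are O(1) each and occur at most once per level. Total cost per operation: O(log_115 n).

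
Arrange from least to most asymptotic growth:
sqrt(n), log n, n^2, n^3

Ordered by growth rate: log n < sqrt(n) < n^2 < n^3.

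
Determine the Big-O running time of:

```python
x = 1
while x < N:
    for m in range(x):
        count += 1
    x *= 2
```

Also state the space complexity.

Time complexity: O(n).
Space complexity: O(1).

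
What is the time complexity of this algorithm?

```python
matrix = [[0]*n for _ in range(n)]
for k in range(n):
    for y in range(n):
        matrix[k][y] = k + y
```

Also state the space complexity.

Time complexity: O(n^2).
Space complexity: O(n^2).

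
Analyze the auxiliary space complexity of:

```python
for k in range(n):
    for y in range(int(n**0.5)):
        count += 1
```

Space complexity: O(1).
Only a constant amount of auxiliary storage is used; nothing grows with n.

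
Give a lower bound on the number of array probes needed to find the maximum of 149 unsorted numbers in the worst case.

Adversary: any unprobed cell could hold a value larger than everything seen so far. If fewer than 149 cells are probed, the adversary places the max in an unprobed cell. So all 149 cells must be examined; together with 149-1 comparisons this is tight.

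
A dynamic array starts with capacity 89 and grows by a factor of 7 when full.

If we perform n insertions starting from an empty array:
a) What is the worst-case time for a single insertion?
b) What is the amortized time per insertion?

(a) Worst-case single insertion: O(n) -- when the array is full at capacity c, the resize copies all c elements, and c can be Theta(n).
(b) Resizes happen at sizes 89, 623, 4361, ... Total copy cost for n insertions: 89 + 623 + ... = O(n) (geometric series with ratio 1/7). Amortized cost per insertion: O(n)/n = O(1).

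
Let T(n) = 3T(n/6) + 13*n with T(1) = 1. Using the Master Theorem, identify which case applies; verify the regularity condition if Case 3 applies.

a=3, b=6, f(n)=13*n.
log_6(3) = 0.6131 < 1.
f(n) = Omega(n^(0.6131+epsilon)) for some epsilon > 0, so Case 3 is the candidate.
Regularity: a*f(n/b) = 3*13*(n/6)^1 = (3/6)*13*n^1 <= c*f(n) with c = 3/6 < 1. Satisfied.
Case 3: T(n) = Theta(n).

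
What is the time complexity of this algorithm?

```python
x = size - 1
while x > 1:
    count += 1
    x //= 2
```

Time complexity: O(log n).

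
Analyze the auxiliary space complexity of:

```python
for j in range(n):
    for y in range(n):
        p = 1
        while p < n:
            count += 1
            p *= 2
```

Space complexity: O(1).
Only a constant amount of auxiliary storage is used; nothing grows with n.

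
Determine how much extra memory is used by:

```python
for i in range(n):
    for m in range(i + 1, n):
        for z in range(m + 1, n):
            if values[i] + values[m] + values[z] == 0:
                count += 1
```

Space complexity: O(1).
Only a constant amount of auxiliary storage is used; nothing grows with n.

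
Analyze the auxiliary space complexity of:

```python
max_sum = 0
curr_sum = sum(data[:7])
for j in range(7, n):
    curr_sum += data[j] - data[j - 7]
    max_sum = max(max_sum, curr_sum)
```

Space complexity: O(1).
Only a constant amount of auxiliary storage is used; nothing grows with n.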